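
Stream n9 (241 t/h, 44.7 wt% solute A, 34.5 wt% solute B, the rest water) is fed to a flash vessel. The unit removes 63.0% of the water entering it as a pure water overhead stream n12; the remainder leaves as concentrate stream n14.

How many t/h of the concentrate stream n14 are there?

water entering = 241×0.208 = 50.128 t/h; overhead removed = 0.630×50.128 = 31.581 t/h.
Concentrate = 241 − 31.581 = 209.42 t/h.

209.4 t/h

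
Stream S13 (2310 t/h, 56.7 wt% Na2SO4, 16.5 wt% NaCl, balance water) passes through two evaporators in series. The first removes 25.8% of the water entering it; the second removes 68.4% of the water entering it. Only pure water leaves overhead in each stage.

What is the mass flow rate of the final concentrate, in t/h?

water in feed = 2310×0.268 = 619.08 t/h.
After stage 1: water left = (1−0.258)×619.08 = 459.36; stream total = 2150.3 t/h.
After stage 2: water left = (1−0.684)×459.36 = 145.16; final concentrate = 1836.1 t/h.

1836 t/h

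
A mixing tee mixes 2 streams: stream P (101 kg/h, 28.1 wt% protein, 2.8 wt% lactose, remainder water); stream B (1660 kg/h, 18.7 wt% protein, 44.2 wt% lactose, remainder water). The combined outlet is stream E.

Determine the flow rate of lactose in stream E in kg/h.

lactose out = lactose in = 101×0.028 + 1660×0.442 = 736.55 kg/h.

736.5 kg/h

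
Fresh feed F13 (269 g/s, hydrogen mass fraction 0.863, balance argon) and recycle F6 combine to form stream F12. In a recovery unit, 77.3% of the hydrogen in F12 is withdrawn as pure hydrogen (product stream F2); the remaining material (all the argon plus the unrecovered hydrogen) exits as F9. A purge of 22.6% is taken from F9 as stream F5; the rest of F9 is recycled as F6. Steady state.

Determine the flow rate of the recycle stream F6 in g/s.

argon enters only via F13 and leaves only via the purge: 269×0.137 = 0.226×(argon in F9), and the recovery unit passes all argon, so argon in F12 = argon in F9 = 163.07 g/s.
hydrogen in F12: m_A = 269×0.863 + (1−0.226)·(1−0.773)·m_A, so m_A = 232.15/0.8243 = 281.63 g/s.
F9 = (1−0.773)×281.63 + 163.07 = 227 g/s.
Recycle F6 = (1−0.226)×227 = 175.69 g/s.

175.7 g/s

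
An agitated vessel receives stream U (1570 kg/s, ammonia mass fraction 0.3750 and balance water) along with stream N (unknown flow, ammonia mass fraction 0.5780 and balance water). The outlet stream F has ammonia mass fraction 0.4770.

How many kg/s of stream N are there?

Let N be the unknown flow. Total out = 1570 + N.
ammonia balance: 588.75 + 0.578·N = 0.477·(1570 + N)
(0.578 − 0.477)·N = 0.477×1570 − 588.75 = 160.14
N = 160.14 / 0.101 = 1585.5 kg/s

1586 kg/s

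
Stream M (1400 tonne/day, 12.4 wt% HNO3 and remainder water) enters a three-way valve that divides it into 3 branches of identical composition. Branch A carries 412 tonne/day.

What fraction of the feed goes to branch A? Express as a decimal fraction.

0.294

Fraction to A = 412/1400 = 0.2943.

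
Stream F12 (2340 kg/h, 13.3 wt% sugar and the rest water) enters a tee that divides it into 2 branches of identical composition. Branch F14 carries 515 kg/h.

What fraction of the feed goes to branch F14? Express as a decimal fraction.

0.220

Fraction to F14 = 515/2340 = 0.2201.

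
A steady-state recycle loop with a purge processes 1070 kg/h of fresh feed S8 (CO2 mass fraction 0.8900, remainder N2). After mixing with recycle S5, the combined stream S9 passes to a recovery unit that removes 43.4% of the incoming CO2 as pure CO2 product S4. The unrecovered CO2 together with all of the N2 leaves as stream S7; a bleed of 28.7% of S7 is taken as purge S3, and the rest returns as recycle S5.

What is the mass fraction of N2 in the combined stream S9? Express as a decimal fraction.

0.2044

N2 enters only via S8 and leaves only via the purge: 1070×0.110 = 0.287×(N2 in S7), and the recovery unit passes all N2, so N2 in S9 = N2 in S7 = 410.1 kg/h.
CO2 in S9: m_A = 1070×0.890 + (1−0.287)·(1−0.434)·m_A, so m_A = 952.3/0.5964 = 1596.6 kg/h.
S9 = 1596.6 + 410.1 = 2006.7 kg/h.
N2 fraction in S9 = 410.1/2006.7 = 0.2044.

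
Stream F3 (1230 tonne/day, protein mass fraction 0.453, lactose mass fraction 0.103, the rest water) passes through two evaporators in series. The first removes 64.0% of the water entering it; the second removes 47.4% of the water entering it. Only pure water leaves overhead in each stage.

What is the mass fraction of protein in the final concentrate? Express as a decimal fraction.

0.708

water in feed = 1230×0.444 = 546.12 tonne/day.
After stage 1: water left = (1−0.640)×546.12 = 196.6; stream total = 880.48 tonne/day.
After stage 2: water left = (1−0.474)×196.6 = 103.41; final concentrate = 787.29 tonne/day.
protein fraction = 557.19/787.29 = 0.708.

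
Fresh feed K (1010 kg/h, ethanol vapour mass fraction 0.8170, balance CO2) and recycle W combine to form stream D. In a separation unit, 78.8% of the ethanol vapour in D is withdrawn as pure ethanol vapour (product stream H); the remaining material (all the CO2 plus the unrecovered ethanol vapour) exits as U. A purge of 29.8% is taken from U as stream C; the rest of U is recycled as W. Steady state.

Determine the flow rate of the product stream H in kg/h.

763.9 kg/h

ethanol vapour in D: m_A = 1010×0.817 + (1−0.298)·(1−0.788)·m_A, so m_A = 825.17/0.8512 = 969.45 kg/h.
Product H = 0.788×969.45 = 763.92 kg/h.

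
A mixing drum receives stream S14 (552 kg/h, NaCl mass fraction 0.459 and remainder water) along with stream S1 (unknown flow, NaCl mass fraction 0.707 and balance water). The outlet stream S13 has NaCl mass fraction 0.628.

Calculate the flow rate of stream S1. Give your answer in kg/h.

Let S1 be the unknown flow. Total out = 552 + S1.
NaCl balance: 253.37 + 0.707·S1 = 0.628·(552 + S1)
(0.707 − 0.628)·S1 = 0.628×552 − 253.37 = 93.288
S1 = 93.288 / 0.079 = 1180.9 kg/h

1181 kg/h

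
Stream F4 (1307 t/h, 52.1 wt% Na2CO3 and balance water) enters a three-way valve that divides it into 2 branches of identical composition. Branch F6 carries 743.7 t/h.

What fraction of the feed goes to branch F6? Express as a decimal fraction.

0.569

Fraction to F6 = 743.7/1307 = 0.5690.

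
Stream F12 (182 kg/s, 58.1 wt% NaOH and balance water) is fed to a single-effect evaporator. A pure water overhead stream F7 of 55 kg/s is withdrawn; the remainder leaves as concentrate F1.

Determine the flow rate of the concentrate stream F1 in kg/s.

127 kg/s

Concentrate = 182 − 55 = 127 kg/s.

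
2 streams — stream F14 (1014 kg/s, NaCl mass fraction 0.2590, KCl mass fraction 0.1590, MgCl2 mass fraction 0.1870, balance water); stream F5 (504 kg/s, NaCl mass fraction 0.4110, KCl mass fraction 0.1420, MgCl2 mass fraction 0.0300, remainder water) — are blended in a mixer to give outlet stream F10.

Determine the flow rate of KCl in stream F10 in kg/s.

232.8 kg/s

KCl out = KCl in = 1014×0.159 + 504×0.142 = 232.79 kg/s.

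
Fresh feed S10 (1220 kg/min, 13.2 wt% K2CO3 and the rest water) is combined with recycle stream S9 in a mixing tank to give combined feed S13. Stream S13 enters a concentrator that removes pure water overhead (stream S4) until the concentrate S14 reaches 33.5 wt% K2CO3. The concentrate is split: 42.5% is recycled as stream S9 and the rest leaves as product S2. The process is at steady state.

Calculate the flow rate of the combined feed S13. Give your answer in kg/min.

Overall K2CO3 balance (none leaves overhead): K2CO3 in fresh feed = K2CO3 in product, i.e. 1220×0.132 = (1−0.425)·S14·0.335.
S14 = 161.04/(0.335×0.575) = 836.03 kg/min.
Recycle S9 = 0.425×836.03 = 355.31 kg/min.
Combined feed S13 = 1220 + 355.31 = 1575.3 kg/min.

1575 kg/min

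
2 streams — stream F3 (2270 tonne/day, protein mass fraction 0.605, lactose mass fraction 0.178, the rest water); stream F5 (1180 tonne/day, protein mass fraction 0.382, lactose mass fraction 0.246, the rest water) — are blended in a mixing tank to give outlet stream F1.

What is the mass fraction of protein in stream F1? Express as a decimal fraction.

Total flow out = 2270 + 1180 = 3450 tonne/day.
protein in = 2270×0.605 + 1180×0.382 = 1824.1 tonne/day.
protein mass fraction in F1 = 1824.1/3450 = 0.529.

0.529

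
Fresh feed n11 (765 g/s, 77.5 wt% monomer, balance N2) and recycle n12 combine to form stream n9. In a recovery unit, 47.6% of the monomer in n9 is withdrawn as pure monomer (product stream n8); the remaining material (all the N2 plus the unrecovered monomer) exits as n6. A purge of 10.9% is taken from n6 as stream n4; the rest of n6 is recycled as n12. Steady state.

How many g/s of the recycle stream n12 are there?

1926 g/s

N2 enters only via n11 and leaves only via the purge: 765×0.225 = 0.109×(N2 in n6), and the recovery unit passes all N2, so N2 in n9 = N2 in n6 = 1579.1 g/s.
monomer in n9: m_A = 765×0.775 + (1−0.109)·(1−0.476)·m_A, so m_A = 592.88/0.5331 = 1112.1 g/s.
n6 = (1−0.476)×1112.1 + 1579.1 = 2161.9 g/s.
Recycle n12 = (1−0.109)×2161.9 = 1926.2 g/s.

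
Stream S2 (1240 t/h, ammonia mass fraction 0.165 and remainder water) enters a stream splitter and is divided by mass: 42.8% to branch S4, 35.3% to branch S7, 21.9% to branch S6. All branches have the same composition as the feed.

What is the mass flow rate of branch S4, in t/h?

530.7 t/h

Branch S4 flow = 0.428×1240 = 530.72 t/h.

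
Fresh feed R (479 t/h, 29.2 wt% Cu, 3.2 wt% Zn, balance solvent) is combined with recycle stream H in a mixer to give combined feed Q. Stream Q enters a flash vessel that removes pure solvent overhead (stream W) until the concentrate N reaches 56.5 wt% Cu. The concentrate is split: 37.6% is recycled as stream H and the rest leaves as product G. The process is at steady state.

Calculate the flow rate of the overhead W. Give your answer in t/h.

231.4 t/h

Overall Cu balance (none leaves overhead): Cu in fresh feed = Cu in product, i.e. 479×0.292 = (1−0.376)·N·0.565.
N = 139.87/(0.565×0.624) = 396.72 t/h.
Recycle H = 0.376×396.72 = 149.17 t/h.
Combined feed Q = 479 + 149.17 = 628.17 t/h.
Overhead W = Q − N = 628.17 − 396.72 = 231.45 t/h.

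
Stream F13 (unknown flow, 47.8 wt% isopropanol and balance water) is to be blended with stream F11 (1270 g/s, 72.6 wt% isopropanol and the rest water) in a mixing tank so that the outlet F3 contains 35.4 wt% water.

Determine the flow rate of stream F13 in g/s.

Let F13 be the unknown flow. Total out = 1270 + F13.
water balance: 347.98 + 0.522·F13 = 0.354·(1270 + F13)
(0.522 − 0.354)·F13 = 0.354×1270 − 347.98 = 101.6
F13 = 101.6 / 0.168 = 604.76 g/s

604.8 g/s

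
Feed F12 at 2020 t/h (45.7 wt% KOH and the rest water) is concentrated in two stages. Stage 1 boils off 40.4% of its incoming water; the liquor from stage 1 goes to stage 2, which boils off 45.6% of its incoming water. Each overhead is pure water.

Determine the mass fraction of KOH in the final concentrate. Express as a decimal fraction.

0.722

water in feed = 2020×0.543 = 1096.9 t/h.
After stage 1: water left = (1−0.404)×1096.9 = 653.73; stream total = 1576.9 t/h.
After stage 2: water left = (1−0.456)×653.73 = 355.63; final concentrate = 1278.8 t/h.
KOH fraction = 923.14/1278.8 = 0.722.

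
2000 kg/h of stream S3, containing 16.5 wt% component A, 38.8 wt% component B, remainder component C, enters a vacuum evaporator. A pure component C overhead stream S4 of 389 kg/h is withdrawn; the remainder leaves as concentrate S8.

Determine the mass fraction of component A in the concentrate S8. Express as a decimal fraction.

component A is not removed: 2000×0.165 = 330 kg/h of component A enters S8.
Concentrate = 2000 − 389 = 1611 kg/h.
Mass fraction = 330/1611 = 0.205.

0.205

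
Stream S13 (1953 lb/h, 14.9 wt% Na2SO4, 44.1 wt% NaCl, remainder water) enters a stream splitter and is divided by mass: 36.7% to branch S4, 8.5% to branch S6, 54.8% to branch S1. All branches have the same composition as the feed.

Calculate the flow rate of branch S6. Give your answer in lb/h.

166 lb/h

Branch S6 flow = 0.085×1953 = 166.01 lb/h.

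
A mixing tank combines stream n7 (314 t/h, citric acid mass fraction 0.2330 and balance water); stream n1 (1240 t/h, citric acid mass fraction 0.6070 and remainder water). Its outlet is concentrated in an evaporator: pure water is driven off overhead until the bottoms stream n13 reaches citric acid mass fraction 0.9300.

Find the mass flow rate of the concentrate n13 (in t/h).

888 t/h

citric acid entering = 314×0.233 + 1240×0.607 = 825.84 t/h.
All citric acid reports to n13, so n13 = 825.84/0.930 = 888 t/h.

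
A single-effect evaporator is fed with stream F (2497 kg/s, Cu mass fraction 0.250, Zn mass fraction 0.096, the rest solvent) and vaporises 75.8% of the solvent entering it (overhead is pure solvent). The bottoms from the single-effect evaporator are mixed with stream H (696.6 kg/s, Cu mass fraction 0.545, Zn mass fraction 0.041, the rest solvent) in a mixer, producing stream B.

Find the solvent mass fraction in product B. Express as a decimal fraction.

Vapour removed = 0.758×0.654×2497 = 1237.8 kg/s; concentrate = 1259.2 kg/s.
solvent reaching the mixer = 395.2 (from concentrate) + 696.6×0.414 = 683.59 kg/s.
Product flow = 1259.2 + 696.6 = 1955.8 kg/s; solvent fraction = 0.350.

0.350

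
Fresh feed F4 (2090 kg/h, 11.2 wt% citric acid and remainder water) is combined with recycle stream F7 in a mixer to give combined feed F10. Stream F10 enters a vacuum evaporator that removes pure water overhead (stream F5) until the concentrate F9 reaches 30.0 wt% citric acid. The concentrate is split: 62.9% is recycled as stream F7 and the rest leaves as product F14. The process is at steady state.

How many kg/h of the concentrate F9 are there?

2103 kg/h

Overall citric acid balance (none leaves overhead): citric acid in fresh feed = citric acid in product, i.e. 2090×0.112 = (1−0.629)·F9·0.300.
F9 = 234.08/(0.300×0.371) = 2103.1 kg/h.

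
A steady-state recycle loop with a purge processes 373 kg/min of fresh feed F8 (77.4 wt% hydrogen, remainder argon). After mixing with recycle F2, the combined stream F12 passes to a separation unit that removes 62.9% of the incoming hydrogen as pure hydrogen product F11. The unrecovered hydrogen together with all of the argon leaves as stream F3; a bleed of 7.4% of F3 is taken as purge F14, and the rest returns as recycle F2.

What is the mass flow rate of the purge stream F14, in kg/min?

argon enters only via F8 and leaves only via the purge: 373×0.226 = 0.074×(argon in F3), and the separation unit passes all argon, so argon in F12 = argon in F3 = 1139.2 kg/min.
hydrogen in F12: m_A = 373×0.774 + (1−0.074)·(1−0.629)·m_A, so m_A = 288.7/0.6565 = 439.79 kg/min.
F3 = (1−0.629)×439.79 + 1139.2 = 1302.3 kg/min.
Purge F14 = 0.074×1302.3 = 96.372 kg/min.

96.37 kg/min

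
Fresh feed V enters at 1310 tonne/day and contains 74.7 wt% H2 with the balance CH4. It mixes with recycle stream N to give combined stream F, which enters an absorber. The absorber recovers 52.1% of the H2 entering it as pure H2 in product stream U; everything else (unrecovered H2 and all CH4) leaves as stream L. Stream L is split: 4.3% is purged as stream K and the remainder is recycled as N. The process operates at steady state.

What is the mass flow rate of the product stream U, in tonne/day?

H2 in F: m_A = 1310×0.747 + (1−0.043)·(1−0.521)·m_A, so m_A = 978.57/0.5416 = 1806.8 tonne/day.
Product U = 0.521×1806.8 = 941.35 tonne/day.

941.4 tonne/day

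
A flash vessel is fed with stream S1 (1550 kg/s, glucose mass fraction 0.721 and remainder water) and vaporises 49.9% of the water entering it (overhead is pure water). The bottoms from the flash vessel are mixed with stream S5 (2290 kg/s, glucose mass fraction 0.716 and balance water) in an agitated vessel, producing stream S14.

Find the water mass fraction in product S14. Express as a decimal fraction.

0.239

Vapour removed = 0.499×0.279×1550 = 215.79 kg/s; concentrate = 1334.2 kg/s.
water reaching the mixer = 216.66 (from concentrate) + 2290×0.284 = 867.02 kg/s.
Product flow = 1334.2 + 2290 = 3624.2 kg/s; water fraction = 0.239.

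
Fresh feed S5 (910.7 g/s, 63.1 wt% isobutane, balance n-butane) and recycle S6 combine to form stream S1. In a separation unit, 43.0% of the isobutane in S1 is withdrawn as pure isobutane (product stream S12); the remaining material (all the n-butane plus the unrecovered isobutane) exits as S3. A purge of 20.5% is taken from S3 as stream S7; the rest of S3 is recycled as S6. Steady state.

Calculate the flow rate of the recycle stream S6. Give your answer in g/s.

n-butane enters only via S5 and leaves only via the purge: 910.7×0.369 = 0.205×(n-butane in S3), and the separation unit passes all n-butane, so n-butane in S1 = n-butane in S3 = 1639.3 g/s.
isobutane in S1: m_A = 910.7×0.631 + (1−0.205)·(1−0.430)·m_A, so m_A = 574.65/0.5468 = 1050.8 g/s.
S3 = (1−0.430)×1050.8 + 1639.3 = 2238.2 g/s.
Recycle S6 = (1−0.205)×2238.2 = 1779.4 g/s.

1779 g/s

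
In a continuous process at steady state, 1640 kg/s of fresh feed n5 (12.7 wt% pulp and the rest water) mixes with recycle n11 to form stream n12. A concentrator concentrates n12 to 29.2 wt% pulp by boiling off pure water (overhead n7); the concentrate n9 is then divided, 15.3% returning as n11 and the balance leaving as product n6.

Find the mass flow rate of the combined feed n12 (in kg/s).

Overall pulp balance (none leaves overhead): pulp in fresh feed = pulp in product, i.e. 1640×0.127 = (1−0.153)·n9·0.292.
n9 = 208.28/(0.292×0.847) = 842.13 kg/s.
Recycle n11 = 0.153×842.13 = 128.85 kg/s.
Combined feed n12 = 1640 + 128.85 = 1768.8 kg/s.

1769 kg/s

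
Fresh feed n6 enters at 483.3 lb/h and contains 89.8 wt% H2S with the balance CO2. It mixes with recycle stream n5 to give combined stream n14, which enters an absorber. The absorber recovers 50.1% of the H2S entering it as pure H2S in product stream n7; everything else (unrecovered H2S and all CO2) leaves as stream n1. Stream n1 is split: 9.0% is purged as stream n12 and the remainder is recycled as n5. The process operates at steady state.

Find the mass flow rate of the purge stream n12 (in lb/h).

CO2 enters only via n6 and leaves only via the purge: 483.3×0.102 = 0.090×(CO2 in n1), and the absorber passes all CO2, so CO2 in n14 = CO2 in n1 = 547.74 lb/h.
H2S in n14: m_A = 483.3×0.898 + (1−0.090)·(1−0.501)·m_A, so m_A = 434/0.5459 = 795.01 lb/h.
n1 = (1−0.501)×795.01 + 547.74 = 944.45 lb/h.
Purge n12 = 0.090×944.45 = 85 lb/h.

85 lb/h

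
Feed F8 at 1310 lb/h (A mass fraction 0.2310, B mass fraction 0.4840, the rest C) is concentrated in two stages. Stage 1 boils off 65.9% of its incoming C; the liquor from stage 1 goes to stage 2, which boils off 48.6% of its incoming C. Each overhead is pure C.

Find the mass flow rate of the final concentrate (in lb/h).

C in feed = 1310×0.285 = 373.35 lb/h.
After stage 1: C left = (1−0.659)×373.35 = 127.31; stream total = 1064 lb/h.
After stage 2: C left = (1−0.486)×127.31 = 65.439; final concentrate = 1002.1 lb/h.

1002 lb/h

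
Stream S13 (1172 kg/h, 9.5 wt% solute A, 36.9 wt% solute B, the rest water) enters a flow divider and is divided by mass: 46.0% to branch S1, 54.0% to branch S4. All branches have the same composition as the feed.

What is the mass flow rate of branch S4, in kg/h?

632.9 kg/h

Branch S4 flow = 0.540×1172 = 632.88 kg/h.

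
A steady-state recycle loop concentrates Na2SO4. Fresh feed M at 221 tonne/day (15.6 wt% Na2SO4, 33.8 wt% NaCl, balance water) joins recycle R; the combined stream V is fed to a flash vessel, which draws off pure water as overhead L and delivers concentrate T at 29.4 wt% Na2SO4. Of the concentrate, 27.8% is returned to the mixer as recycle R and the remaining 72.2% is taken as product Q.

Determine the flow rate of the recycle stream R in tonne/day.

Overall Na2SO4 balance (none leaves overhead): Na2SO4 in fresh feed = Na2SO4 in product, i.e. 221×0.156 = (1−0.278)·T·0.294.
T = 34.476/(0.294×0.722) = 162.42 tonne/day.
Recycle R = 0.278×162.42 = 45.152 tonne/day.

45.15 tonne/day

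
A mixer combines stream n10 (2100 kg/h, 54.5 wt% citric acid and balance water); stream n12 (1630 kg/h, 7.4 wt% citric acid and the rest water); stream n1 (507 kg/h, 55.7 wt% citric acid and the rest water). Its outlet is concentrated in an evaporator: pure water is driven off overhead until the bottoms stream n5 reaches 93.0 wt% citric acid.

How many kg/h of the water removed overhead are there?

citric acid entering = 2100×0.545 + 1630×0.074 + 507×0.557 = 1547.5 kg/h.
All citric acid reports to n5, so n5 = 1547.5/0.930 = 1664 kg/h.
Total feed = 4237 kg/h; overhead = 4237 − 1664 = 2573 kg/h.

2573 kg/h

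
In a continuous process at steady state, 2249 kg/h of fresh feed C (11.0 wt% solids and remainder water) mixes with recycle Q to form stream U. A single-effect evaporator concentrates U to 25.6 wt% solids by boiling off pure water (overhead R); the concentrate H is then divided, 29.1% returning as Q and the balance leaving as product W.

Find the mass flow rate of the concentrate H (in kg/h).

1363 kg/h

Overall solids balance (none leaves overhead): solids in fresh feed = solids in product, i.e. 2249×0.110 = (1−0.291)·H·0.256.
H = 247.39/(0.256×0.709) = 1363 kg/h.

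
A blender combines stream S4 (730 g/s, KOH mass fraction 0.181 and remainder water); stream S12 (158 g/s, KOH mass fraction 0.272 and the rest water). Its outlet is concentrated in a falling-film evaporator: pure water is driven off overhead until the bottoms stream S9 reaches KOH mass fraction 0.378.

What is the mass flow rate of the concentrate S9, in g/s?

KOH entering = 730×0.181 + 158×0.272 = 175.11 g/s.
All KOH reports to S9, so S9 = 175.11/0.378 = 463.24 g/s.

463.2 g/s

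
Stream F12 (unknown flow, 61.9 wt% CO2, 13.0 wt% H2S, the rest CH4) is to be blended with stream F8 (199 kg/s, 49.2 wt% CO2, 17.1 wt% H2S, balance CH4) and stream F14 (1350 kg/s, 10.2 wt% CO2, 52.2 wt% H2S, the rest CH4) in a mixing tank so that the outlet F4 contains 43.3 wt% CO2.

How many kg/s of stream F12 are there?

2339 kg/s

Let F12 be the unknown flow. Total out = 1549 + F12.
CO2 balance: 235.61 + 0.619·F12 = 0.433·(1549 + F12)
(0.619 − 0.433)·F12 = 0.433×1549 − 235.61 = 435.11
F12 = 435.11 / 0.186 = 2339.3 kg/s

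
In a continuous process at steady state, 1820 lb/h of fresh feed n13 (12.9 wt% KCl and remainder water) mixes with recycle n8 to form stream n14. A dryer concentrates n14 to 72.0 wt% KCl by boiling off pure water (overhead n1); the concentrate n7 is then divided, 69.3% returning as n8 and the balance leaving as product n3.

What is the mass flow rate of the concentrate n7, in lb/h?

Overall KCl balance (none leaves overhead): KCl in fresh feed = KCl in product, i.e. 1820×0.129 = (1−0.693)·n7·0.720.
n7 = 234.78/(0.720×0.307) = 1062.2 lb/h.

1062 lb/h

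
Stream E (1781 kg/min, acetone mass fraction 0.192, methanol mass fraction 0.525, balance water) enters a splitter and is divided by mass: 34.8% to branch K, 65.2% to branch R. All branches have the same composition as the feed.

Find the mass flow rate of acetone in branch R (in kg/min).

223 kg/min

Branch R total = 0.652×1781 = 1161.2 kg/min.
acetone in R = 0.192×1161.2 = 222.95 kg/min.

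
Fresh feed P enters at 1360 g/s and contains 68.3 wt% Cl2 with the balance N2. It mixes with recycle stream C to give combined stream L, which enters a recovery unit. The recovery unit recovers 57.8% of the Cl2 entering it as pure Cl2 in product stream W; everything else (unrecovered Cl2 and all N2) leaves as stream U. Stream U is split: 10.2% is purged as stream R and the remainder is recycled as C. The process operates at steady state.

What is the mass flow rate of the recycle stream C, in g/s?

N2 enters only via P and leaves only via the purge: 1360×0.317 = 0.102×(N2 in U), and the recovery unit passes all N2, so N2 in L = N2 in U = 4226.7 g/s.
Cl2 in L: m_A = 1360×0.683 + (1−0.102)·(1−0.578)·m_A, so m_A = 928.88/0.6210 = 1495.7 g/s.
U = (1−0.578)×1495.7 + 4226.7 = 4857.8 g/s.
Recycle C = (1−0.102)×4857.8 = 4362.3 g/s.

4362 g/s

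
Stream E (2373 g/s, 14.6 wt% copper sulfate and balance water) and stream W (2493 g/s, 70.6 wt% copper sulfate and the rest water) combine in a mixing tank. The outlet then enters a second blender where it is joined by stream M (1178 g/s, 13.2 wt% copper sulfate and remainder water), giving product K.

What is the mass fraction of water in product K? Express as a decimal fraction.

Overall, product flow = 6044 g/s.
water in = 2373×0.854 + 2493×0.294 + 1178×0.868 = 3782 g/s.
water fraction in K = 0.626.

0.626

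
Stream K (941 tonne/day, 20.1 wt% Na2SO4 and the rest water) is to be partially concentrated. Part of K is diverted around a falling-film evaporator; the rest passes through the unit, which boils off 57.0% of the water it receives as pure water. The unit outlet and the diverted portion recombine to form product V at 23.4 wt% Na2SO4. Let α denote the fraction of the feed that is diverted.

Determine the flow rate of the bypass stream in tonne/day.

All 941×0.201 = 189.14 tonne/day of Na2SO4 reaches V, so V = 189.14/0.234 = 808.29 tonne/day and vapour = 132.71 tonne/day.
The evaporator receives (1−α)·941 of feed at 0.799 water and removes 0.570 of that water:
0.570×0.799×(1−α)×941 = 132.71
(1−α) = 132.71/428.56 = 0.3097;  α = 0.6903.
Bypass flow = 0.6903×941 = 649.62 tonne/day.

649.6 tonne/day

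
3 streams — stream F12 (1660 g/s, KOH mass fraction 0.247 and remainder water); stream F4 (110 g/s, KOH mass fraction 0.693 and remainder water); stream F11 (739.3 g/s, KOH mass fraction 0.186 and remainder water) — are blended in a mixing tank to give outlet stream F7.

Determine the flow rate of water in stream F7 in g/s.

water out = water in = 1660×0.753 + 110×0.307 + 739.3×0.814 = 1885.5 g/s.

1886 g/s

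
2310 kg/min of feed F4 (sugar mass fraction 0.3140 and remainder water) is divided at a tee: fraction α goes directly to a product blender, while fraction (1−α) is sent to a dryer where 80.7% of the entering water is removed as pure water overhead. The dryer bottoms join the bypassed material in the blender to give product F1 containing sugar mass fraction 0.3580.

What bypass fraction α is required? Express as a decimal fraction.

0.778

All 2310×0.314 = 725.34 kg/min of sugar reaches F1, so F1 = 725.34/0.358 = 2026.1 kg/min and vapour = 283.91 kg/min.
The evaporator receives (1−α)·2310 of feed at 0.686 water and removes 0.807 of that water:
0.807×0.686×(1−α)×2310 = 283.91
(1−α) = 283.91/1278.8 = 0.2220;  α = 0.7780.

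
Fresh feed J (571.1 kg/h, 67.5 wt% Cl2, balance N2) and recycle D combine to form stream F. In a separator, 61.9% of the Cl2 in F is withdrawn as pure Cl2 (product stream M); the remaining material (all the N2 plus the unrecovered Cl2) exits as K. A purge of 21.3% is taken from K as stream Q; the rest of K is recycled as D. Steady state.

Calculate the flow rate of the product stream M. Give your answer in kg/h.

Cl2 in F: m_A = 571.1×0.675 + (1−0.213)·(1−0.619)·m_A, so m_A = 385.49/0.7002 = 550.58 kg/h.
Product M = 0.619×550.58 = 340.81 kg/h.

340.8 kg/h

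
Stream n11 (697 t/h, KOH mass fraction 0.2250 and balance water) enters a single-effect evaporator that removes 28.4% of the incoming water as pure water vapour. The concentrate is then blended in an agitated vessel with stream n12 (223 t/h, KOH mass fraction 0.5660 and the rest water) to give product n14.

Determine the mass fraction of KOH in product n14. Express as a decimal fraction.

0.3692

Vapour removed = 0.284×0.775×697 = 153.41 t/h; concentrate = 543.59 t/h.
KOH reaching the mixer = 156.83 (from concentrate) + 223×0.566 = 283.04 t/h.
Product flow = 543.59 + 223 = 766.59 t/h; KOH fraction = 0.3692.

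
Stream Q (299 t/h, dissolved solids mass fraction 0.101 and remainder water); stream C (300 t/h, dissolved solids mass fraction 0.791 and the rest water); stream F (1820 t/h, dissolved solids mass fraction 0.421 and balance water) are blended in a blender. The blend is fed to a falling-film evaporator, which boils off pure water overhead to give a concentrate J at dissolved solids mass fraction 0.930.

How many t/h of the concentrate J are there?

1112 t/h

dissolved solids entering = 299×0.101 + 300×0.791 + 1820×0.421 = 1033.7 t/h.
All dissolved solids reports to J, so J = 1033.7/0.930 = 1111.5 t/h.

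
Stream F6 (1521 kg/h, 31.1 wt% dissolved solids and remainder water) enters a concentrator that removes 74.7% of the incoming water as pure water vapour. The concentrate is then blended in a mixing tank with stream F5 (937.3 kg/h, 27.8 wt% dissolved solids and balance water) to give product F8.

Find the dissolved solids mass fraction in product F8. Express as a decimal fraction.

Vapour removed = 0.747×0.689×1521 = 782.83 kg/h; concentrate = 738.17 kg/h.
dissolved solids reaching the mixer = 473.03 (from concentrate) + 937.3×0.278 = 733.6 kg/h.
Product flow = 738.17 + 937.3 = 1675.5 kg/h; dissolved solids fraction = 0.438.

0.438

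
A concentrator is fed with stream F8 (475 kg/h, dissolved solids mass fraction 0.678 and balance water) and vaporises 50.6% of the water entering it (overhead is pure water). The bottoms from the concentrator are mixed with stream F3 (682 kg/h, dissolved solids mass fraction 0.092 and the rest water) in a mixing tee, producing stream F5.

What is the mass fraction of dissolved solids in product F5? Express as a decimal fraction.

0.356

Vapour removed = 0.506×0.322×475 = 77.393 kg/h; concentrate = 397.61 kg/h.
dissolved solids reaching the mixer = 322.05 (from concentrate) + 682×0.092 = 384.79 kg/h.
Product flow = 397.61 + 682 = 1079.6 kg/h; dissolved solids fraction = 0.356.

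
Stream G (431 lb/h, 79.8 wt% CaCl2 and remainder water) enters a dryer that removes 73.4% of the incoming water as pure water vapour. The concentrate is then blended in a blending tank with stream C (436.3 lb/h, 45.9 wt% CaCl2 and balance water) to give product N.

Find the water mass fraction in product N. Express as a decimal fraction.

Vapour removed = 0.734×0.202×431 = 63.904 lb/h; concentrate = 367.1 lb/h.
water reaching the mixer = 23.158 (from concentrate) + 436.3×0.541 = 259.2 lb/h.
Product flow = 367.1 + 436.3 = 803.4 lb/h; water fraction = 0.323.

0.323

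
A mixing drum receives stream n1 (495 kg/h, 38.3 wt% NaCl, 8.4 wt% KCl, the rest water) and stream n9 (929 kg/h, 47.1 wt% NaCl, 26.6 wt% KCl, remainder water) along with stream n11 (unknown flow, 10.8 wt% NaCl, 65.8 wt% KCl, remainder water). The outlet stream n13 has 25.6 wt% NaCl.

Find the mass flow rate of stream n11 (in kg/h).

Let n11 be the unknown flow. Total out = 1424 + n11.
NaCl balance: 627.14 + 0.108·n11 = 0.256·(1424 + n11)
(0.108 − 0.256)·n11 = 0.256×1424 − 627.14 = -262.6
n11 = -262.6 / -0.148 = 1774.3 kg/h

1774 kg/h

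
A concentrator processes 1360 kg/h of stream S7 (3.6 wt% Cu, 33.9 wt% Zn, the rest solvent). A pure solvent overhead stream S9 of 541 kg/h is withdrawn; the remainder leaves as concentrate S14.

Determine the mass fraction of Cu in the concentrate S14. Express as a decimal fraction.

Cu is not removed: 1360×0.036 = 48.96 kg/h of Cu enters S14.
Concentrate = 1360 − 541 = 819 kg/h.
Mass fraction = 48.96/819 = 0.060.

0.060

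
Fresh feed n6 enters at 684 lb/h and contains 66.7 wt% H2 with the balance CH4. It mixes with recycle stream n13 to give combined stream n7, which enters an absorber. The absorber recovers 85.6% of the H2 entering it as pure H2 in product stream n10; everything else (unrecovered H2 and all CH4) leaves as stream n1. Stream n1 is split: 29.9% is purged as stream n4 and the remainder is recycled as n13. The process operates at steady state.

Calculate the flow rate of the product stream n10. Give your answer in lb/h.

H2 in n7: m_A = 684×0.667 + (1−0.299)·(1−0.856)·m_A, so m_A = 456.23/0.8991 = 507.45 lb/h.
Product n10 = 0.856×507.45 = 434.38 lb/h.

434.4 lb/h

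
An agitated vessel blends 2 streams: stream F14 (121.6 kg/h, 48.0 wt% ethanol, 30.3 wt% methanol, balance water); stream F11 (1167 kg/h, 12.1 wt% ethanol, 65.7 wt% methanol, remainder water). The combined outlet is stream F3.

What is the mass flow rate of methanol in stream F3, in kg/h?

803.6 kg/h

methanol out = methanol in = 121.6×0.303 + 1167×0.657 = 803.56 kg/h.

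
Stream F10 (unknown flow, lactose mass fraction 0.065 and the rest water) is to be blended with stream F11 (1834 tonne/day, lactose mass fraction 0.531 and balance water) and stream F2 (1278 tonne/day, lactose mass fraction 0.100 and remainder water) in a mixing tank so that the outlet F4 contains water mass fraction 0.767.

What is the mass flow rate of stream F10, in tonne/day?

2241 tonne/day

Let F10 be the unknown flow. Total out = 3112 + F10.
water balance: 2010.3 + 0.935·F10 = 0.767·(3112 + F10)
(0.935 − 0.767)·F10 = 0.767×3112 − 2010.3 = 376.56
F10 = 376.56 / 0.168 = 2241.4 tonne/day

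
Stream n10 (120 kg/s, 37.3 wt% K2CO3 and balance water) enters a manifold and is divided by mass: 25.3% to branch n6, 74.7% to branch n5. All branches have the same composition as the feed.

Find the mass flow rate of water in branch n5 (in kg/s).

56.2 kg/s

Branch n5 total = 0.747×120 = 89.64 kg/s.
water in n5 = 0.627×89.64 = 56.204 kg/s.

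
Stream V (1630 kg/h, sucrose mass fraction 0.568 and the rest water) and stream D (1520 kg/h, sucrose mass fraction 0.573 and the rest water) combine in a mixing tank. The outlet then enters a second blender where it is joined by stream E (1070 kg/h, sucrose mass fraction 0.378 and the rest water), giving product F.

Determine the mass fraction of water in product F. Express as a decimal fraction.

0.478

Overall, product flow = 4220 kg/h.
water in = 1630×0.432 + 1520×0.427 + 1070×0.622 = 2018.7 kg/h.
water fraction in F = 0.478.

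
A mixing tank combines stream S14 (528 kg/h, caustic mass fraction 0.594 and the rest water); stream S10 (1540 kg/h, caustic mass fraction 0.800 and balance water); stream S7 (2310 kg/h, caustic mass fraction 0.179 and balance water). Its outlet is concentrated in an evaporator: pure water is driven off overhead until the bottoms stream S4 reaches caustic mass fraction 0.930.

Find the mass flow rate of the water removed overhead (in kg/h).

caustic entering = 528×0.594 + 1540×0.800 + 2310×0.179 = 1959.1 kg/h.
All caustic reports to S4, so S4 = 1959.1/0.930 = 2106.6 kg/h.
Total feed = 4378 kg/h; overhead = 4378 − 2106.6 = 2271.4 kg/h.

2271 kg/h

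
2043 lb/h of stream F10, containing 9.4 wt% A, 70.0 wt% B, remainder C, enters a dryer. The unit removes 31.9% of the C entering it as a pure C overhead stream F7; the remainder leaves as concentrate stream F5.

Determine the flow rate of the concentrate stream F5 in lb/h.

C entering = 2043×0.206 = 420.86 lb/h; overhead removed = 0.319×420.86 = 134.25 lb/h.
Concentrate = 2043 − 134.25 = 1908.7 lb/h.

1909 lb/h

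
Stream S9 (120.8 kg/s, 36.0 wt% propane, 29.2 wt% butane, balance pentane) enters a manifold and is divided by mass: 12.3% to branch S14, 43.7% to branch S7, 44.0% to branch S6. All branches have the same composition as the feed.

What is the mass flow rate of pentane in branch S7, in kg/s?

Branch S7 total = 0.437×120.8 = 52.79 kg/s.
pentane in S7 = 0.348×52.79 = 18.371 kg/s.

18.37 kg/s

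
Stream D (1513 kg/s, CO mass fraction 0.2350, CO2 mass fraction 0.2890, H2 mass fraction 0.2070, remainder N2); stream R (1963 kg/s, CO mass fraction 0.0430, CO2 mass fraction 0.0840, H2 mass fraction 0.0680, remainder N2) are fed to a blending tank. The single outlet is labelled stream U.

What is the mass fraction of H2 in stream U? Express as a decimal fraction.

0.1285

Total flow out = 1513 + 1963 = 3476 kg/s.
H2 in = 1513×0.207 + 1963×0.068 = 446.67 kg/s.
H2 mass fraction in U = 446.67/3476 = 0.1285.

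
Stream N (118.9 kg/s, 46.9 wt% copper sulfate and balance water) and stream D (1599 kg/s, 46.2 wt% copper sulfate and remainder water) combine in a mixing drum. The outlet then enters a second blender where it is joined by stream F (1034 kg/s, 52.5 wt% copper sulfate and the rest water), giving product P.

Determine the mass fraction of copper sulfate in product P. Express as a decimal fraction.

0.4860

Overall, product flow = 2751.9 kg/s.
copper sulfate in = 118.9×0.469 + 1599×0.462 + 1034×0.525 = 1337.4 kg/s.
copper sulfate fraction in P = 0.4860.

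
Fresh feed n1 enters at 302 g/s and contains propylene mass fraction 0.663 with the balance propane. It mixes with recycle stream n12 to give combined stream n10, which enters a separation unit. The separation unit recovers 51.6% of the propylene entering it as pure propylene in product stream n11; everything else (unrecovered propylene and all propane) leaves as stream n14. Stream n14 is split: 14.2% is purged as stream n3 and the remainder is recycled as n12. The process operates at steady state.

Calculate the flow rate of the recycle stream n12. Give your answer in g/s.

757.1 g/s

propane enters only via n1 and leaves only via the purge: 302×0.337 = 0.142×(propane in n14), and the separation unit passes all propane, so propane in n10 = propane in n14 = 716.72 g/s.
propylene in n10: m_A = 302×0.663 + (1−0.142)·(1−0.516)·m_A, so m_A = 200.23/0.5847 = 342.43 g/s.
n14 = (1−0.516)×342.43 + 716.72 = 882.45 g/s.
Recycle n12 = (1−0.142)×882.45 = 757.14 g/s.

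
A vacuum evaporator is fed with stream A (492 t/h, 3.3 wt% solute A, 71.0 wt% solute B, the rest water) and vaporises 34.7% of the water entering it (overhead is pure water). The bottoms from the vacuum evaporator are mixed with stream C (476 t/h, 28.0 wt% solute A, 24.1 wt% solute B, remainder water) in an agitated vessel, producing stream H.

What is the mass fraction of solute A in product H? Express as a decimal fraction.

Vapour removed = 0.347×0.257×492 = 43.876 t/h; concentrate = 448.12 t/h.
solute A reaching the mixer = 16.236 (from concentrate) + 476×0.280 = 149.52 t/h.
Product flow = 448.12 + 476 = 924.12 t/h; solute A fraction = 0.162.

0.162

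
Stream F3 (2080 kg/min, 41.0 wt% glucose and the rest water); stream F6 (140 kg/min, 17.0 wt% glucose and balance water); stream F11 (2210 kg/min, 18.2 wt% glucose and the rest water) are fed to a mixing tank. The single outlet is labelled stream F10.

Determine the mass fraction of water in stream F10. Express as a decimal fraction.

0.7113

Total flow out = 2080 + 140 + 2210 = 4430 kg/min.
water in = 2080×0.590 + 140×0.830 + 2210×0.818 = 3151.2 kg/min.
water mass fraction in F10 = 3151.2/4430 = 0.7113.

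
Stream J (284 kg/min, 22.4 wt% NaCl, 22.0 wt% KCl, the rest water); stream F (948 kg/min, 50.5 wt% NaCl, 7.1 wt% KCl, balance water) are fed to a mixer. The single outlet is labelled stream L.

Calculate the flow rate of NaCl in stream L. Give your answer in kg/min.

NaCl out = NaCl in = 284×0.224 + 948×0.505 = 542.36 kg/min.

542.4 kg/min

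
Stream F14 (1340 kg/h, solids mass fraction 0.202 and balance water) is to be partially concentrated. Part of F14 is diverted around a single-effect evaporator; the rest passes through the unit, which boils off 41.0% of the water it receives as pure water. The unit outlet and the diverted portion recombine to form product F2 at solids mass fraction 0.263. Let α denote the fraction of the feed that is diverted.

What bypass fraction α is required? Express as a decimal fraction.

All 1340×0.202 = 270.68 kg/h of solids reaches F2, so F2 = 270.68/0.263 = 1029.2 kg/h and vapour = 310.8 kg/h.
The evaporator receives (1−α)·1340 of feed at 0.798 water and removes 0.410 of that water:
0.410×0.798×(1−α)×1340 = 310.8
(1−α) = 310.8/438.42 = 0.7089;  α = 0.2911.

0.291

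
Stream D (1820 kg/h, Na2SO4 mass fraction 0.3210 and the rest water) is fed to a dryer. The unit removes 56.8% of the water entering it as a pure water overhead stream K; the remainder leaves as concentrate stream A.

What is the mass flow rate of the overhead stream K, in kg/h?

701.9 kg/h

water entering = 1820×0.679 = 1235.8 kg/h; overhead removed = 0.568×1235.8 = 701.92 kg/h.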